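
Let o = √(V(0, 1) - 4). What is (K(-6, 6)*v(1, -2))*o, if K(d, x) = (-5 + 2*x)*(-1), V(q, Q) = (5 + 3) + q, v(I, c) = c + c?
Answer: 56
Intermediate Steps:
v(I, c) = 2*c
V(q, Q) = 8 + q
K(d, x) = 5 - 2*x
o = 2 (o = √((8 + 0) - 4) = √(8 - 4) = √4 = 2)
(K(-6, 6)*v(1, -2))*o = ((5 - 2*6)*(2*(-2)))*2 = ((5 - 12)*(-4))*2 = -7*(-4)*2 = 28*2 = 56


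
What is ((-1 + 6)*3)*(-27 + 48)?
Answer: 315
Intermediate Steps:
((-1 + 6)*3)*(-27 + 48) = (5*3)*21 = 15*21 = 315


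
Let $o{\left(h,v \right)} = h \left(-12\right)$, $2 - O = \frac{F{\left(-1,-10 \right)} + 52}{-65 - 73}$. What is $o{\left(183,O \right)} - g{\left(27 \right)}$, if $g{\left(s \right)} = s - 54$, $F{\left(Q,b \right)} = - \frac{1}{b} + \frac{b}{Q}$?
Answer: $-2169$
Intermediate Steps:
$O = \frac{49}{20}$ ($O = 2 - \frac{\left(- \frac{1}{-10} - \frac{10}{-1}\right) + 52}{-65 - 73} = 2 - \frac{\left(\left(-1\right) \left(- \frac{1}{10}\right) - -10\right) + 52}{-138} = 2 - \left(\left(\frac{1}{10} + 10\right) + 52\right) \left(- \frac{1}{138}\right) = 2 - \left(\frac{101}{10} + 52\right) \left(- \frac{1}{138}\right) = 2 - \frac{621}{10} \left(- \frac{1}{138}\right) = 2 - - \frac{9}{20} = 2 + \frac{9}{20} = \frac{49}{20} \approx 2.45$)
$o{\left(h,v \right)} = - 12 h$
$g{\left(s \right)} = -54 + s$ ($g{\left(s \right)} = s - 54 = -54 + s$)
$o{\left(183,O \right)} - g{\left(27 \right)} = \left(-12\right) 183 - \left(-54 + 27\right) = -2196 - -27 = -2196 + 27 = -2169$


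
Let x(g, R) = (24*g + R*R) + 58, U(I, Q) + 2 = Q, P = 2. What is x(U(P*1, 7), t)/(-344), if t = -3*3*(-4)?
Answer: -737/172 ≈ -4.2849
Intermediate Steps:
t = 36 (t = -9*(-4) = 36)
U(I, Q) = -2 + Q
x(g, R) = 58 + R² + 24*g (x(g, R) = (24*g + R²) + 58 = (R² + 24*g) + 58 = 58 + R² + 24*g)
x(U(P*1, 7), t)/(-344) = (58 + 36² + 24*(-2 + 7))/(-344) = (58 + 1296 + 24*5)*(-1/344) = (58 + 1296 + 120)*(-1/344) = 1474*(-1/344) = -737/172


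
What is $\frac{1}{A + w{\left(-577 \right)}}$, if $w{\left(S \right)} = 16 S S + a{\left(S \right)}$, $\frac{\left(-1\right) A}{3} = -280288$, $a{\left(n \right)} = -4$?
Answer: $\frac{1}{6167724} \approx 1.6213 \cdot 10^{-7}$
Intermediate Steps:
$A = 840864$ ($A = \left(-3\right) \left(-280288\right) = 840864$)
$w{\left(S \right)} = -4 + 16 S^{2}$ ($w{\left(S \right)} = 16 S S - 4 = 16 S^{2} - 4 = -4 + 16 S^{2}$)
$\frac{1}{A + w{\left(-577 \right)}} = \frac{1}{840864 - \left(4 - 16 \left(-577\right)^{2}\right)} = \frac{1}{840864 + \left(-4 + 16 \cdot 332929\right)} = \frac{1}{840864 + \left(-4 + 5326864\right)} = \frac{1}{840864 + 5326860} = \frac{1}{6167724}$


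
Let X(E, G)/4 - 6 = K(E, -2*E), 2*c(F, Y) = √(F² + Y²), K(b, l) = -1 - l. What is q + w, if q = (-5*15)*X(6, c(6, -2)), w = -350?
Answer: -5450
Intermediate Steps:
c(F, Y) = √(F² + Y²)/2
X(E, G) = 20 + 8*E (X(E, G) = 24 + 4*(-1 - (-2)*E) = 24 + 4*(-1 + 2*E) = 24 + (-4 + 8*E) = 20 + 8*E)
q = -5100 (q = (-5*15)*(20 + 8*6) = -75*(20 + 48) = -75*68 = -5100)
q + w = -5100 - 350 = -5450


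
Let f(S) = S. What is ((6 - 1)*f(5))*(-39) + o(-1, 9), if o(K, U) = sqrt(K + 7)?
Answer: -975 + sqrt(6) ≈ -972.55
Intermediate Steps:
o(K, U) = sqrt(7 + K)
((6 - 1)*f(5))*(-39) + o(-1, 9) = ((6 - 1)*5)*(-39) + sqrt(7 - 1) = (5*5)*(-39) + sqrt(6) = 25*(-39) + sqrt(6) = -975 + sqrt(6)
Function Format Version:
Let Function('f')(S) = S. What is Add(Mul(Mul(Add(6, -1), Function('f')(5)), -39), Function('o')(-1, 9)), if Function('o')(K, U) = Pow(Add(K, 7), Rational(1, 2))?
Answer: Add(-975, Pow(6, Rational(1, 2))) ≈ -972.55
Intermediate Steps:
Function('o')(K, U) = Pow(Add(7, K), Rational(1, 2))
Add(Mul(Mul(Add(6, -1), Function('f')(5)), -39), Function('o')(-1, 9)) = Add(Mul(Mul(Add(6, -1), 5), -39), Pow(Add(7, -1), Rational(1, 2))) = Add(Mul(Mul(5, 5), -39), Pow(6, Rational(1, 2))) = Add(Mul(25, -39), Pow(6, Rational(1, 2))) = Add(-975, Pow(6, Rational(1, 2)))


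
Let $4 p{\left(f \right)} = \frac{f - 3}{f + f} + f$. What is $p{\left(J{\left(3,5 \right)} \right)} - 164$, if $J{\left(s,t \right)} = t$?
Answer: $- \frac{1627}{10} \approx -162.7$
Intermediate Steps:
$p{\left(f \right)} = \frac{f}{4} + \frac{-3 + f}{8 f}$ ($p{\left(f \right)} = \frac{\frac{f - 3}{f + f} + f}{4} = \frac{\frac{-3 + f}{2 f} + f}{4} = \frac{f + \frac{-3 + f}{2 f}}{4} = \frac{f}{4} + \frac{-3 + f}{8 f}$)
$p{\left(J{\left(3,5 \right)} \right)} - 164 = \frac{-3 + 5 \left(1 + 2 \cdot 5\right)}{8 \cdot 5} - 164 = \frac{1}{8} \cdot \frac{1}{5} \left(-3 + 5 \left(1 + 10\right)\right) - 164 = \frac{1}{8} \cdot \frac{1}{5} \left(-3 + 5 \cdot 11\right) - 164 = \frac{1}{8} \cdot \frac{1}{5} \left(-3 + 55\right) - 164 = \frac{1}{8} \cdot \frac{1}{5} \cdot 52 - 164 = \frac{13}{10} - 164 = - \frac{1627}{10}$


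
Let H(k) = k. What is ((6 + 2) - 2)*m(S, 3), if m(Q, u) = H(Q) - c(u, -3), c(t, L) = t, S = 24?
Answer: 126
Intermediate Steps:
m(Q, u) = Q - u
((6 + 2) - 2)*m(S, 3) = ((6 + 2) - 2)*(24 - 1*3) = (8 - 2)*(24 - 3) = 6*21 = 126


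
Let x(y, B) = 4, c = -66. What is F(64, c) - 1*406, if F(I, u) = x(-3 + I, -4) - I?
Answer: -466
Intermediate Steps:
F(I, u) = 4 - I
F(64, c) - 1*406 = (4 - 1*64) - 1*406 = (4 - 64) - 406 = -60 - 406 = -466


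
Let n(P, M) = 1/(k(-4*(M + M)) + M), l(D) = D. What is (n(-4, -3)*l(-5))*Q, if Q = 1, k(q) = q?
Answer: -5/21 ≈ -0.23810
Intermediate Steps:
n(P, M) = -1/(7*M) (n(P, M) = 1/(-4*(M + M) + M) = 1/(-8*M + M) = 1/(-7*M) = -1/(7*M))
(n(-4, -3)*l(-5))*Q = (-⅐/(-3)*(-5))*1 = (-⅐*(-⅓)*(-5))*1 = ((1/21)*(-5))*1 = -5/21*1 = -5/21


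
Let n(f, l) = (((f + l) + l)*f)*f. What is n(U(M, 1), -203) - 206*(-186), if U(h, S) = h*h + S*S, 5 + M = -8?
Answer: -6782084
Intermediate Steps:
M = -13 (M = -5 - 8 = -13)
U(h, S) = S² + h² (U(h, S) = h² + S² = S² + h²)
n(f, l) = f²*(f + 2*l) (n(f, l) = ((f + 2*l)*f)*f = (f*(f + 2*l))*f = f²*(f + 2*l))
n(U(M, 1), -203) - 206*(-186) = (1² + (-13)²)²*((1² + (-13)²) + 2*(-203)) - 206*(-186) = (1 + 169)²*((1 + 169) - 406) + 38316 = 170²*(170 - 406) + 38316 = 28900*(-236) + 38316 = -6820400 + 38316 = -6782084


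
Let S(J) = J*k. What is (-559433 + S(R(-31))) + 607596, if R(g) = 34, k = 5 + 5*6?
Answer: 49353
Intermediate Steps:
k = 35 (k = 5 + 30 = 35)
S(J) = 35*J (S(J) = J*35 = 35*J)
(-559433 + S(R(-31))) + 607596 = (-559433 + 35*34) + 607596 = (-559433 + 1190) + 607596 = -558243 + 607596 = 49353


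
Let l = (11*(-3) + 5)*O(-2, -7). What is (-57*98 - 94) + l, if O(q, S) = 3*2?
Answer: -5848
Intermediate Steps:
O(q, S) = 6
l = -168 (l = (11*(-3) + 5)*6 = (-33 + 5)*6 = -28*6 = -168)
(-57*98 - 94) + l = (-57*98 - 94) - 168 = (-5586 - 94) - 168 = -5680 - 168 = -5848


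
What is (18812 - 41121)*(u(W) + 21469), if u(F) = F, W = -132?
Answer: -476007133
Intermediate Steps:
(18812 - 41121)*(u(W) + 21469) = (18812 - 41121)*(-132 + 21469) = -22309*21337 = -476007133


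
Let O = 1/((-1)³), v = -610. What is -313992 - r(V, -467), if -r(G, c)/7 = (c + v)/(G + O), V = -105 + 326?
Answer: -69085779/220 ≈ -3.1403e+5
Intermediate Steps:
O = -1 (O = 1/(-1) = -1)
V = 221
r(G, c) = -7*(-610 + c)/(-1 + G) (r(G, c) = -7*(c - 610)/(G - 1) = -7*(-610 + c)/(-1 + G))
-313992 - r(V, -467) = -313992 - 7*(610 - 1*(-467))/(-1 + 221) = -313992 - 7*(610 + 467)/220 = -313992 - 7*1077/220 = -313992 - 1*7539/220 = -313992 - 7539/220 = -69085779/220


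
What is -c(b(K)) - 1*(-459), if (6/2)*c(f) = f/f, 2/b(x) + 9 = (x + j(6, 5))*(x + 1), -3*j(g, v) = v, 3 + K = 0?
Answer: 1376/3 ≈ 458.67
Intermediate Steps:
K = -3 (K = -3 + 0 = -3)
j(g, v) = -v/3
b(x) = 2/(-9 + (1 + x)*(-5/3 + x)) (b(x) = 2/(-9 + (x - ⅓*5)*(x + 1)) = 2/(-9 + (x - 5/3)*(1 + x)) = 2/(-9 + (-5/3 + x)*(1 + x)) = 2/(-9 + (1 + x)*(-5/3 + x)))
c(f) = ⅓ (c(f) = (f/f)/3 = (⅓)*1 = ⅓)
-c(b(K)) - 1*(-459) = -1*⅓ - 1*(-459) = -⅓ + 459 = 1376/3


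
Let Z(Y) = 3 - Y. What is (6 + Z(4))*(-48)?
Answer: -240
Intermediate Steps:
(6 + Z(4))*(-48) = (6 + (3 - 1*4))*(-48) = (6 + (3 - 4))*(-48) = (6 - 1)*(-48) = 5*(-48) = -240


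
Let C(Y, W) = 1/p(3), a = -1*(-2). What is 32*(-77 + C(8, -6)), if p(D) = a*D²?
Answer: -22160/9 ≈ -2462.2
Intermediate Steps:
a = 2
p(D) = 2*D²
C(Y, W) = 1/18 (C(Y, W) = 1/(2*3²) = 1/(2*9) = 1/18)
32*(-77 + C(8, -6)) = 32*(-77 + 1/18) = 32*(-1385/18) = -22160/9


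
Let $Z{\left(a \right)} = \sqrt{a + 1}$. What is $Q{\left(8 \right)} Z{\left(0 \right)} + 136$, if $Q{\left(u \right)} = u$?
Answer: $144$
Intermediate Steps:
$Z{\left(a \right)} = \sqrt{1 + a}$
$Q{\left(8 \right)} Z{\left(0 \right)} + 136 = 8 \sqrt{1 + 0} + 136 = 8 \sqrt{1} + 136 = 8 \cdot 1 + 136 = 8 + 136 = 144$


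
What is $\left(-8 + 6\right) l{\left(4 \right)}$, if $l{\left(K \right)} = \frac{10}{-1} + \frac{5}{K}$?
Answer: $\frac{35}{2} \approx 17.5$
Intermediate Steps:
$l{\left(K \right)} = -10 + \frac{5}{K}$ ($l{\left(K \right)} = 10 \left(-1\right) + \frac{5}{K} = -10 + \frac{5}{K}$)
$\left(-8 + 6\right) l{\left(4 \right)} = \left(-8 + 6\right) \left(-10 + \frac{5}{4}\right) = - 2 \left(-10 + 5 \cdot \frac{1}{4}\right) = - 2 \left(-10 + \frac{5}{4}\right) = \left(-2\right) \left(- \frac{35}{4}\right) = \frac{35}{2}$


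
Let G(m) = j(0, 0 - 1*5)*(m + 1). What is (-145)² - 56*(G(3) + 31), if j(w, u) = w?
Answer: 19289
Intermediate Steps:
G(m) = 0 (G(m) = 0*(m + 1) = 0*(1 + m) = 0)
(-145)² - 56*(G(3) + 31) = (-145)² - 56*(0 + 31) = 21025 - 56*31 = 21025 - 1*1736 = 21025 - 1736 = 19289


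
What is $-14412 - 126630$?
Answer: $-141042$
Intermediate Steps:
$-14412 - 126630 = -141042$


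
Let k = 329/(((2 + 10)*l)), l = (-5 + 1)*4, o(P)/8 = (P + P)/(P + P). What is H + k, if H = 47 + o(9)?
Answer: 10231/192 ≈ 53.286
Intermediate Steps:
o(P) = 8 (o(P) = 8*((P + P)/(P + P)) = 8*((2*P)/((2*P))) = 8*((2*P)*(1/(2*P))) = 8*1 = 8)
l = -16 (l = -4*4 = -16)
H = 55 (H = 47 + 8 = 55)
k = -329/192 (k = 329/(((2 + 10)*(-16))) = 329/((12*(-16))) = 329/(-192) = 329*(-1/192) = -329/192 ≈ -1.7135)
H + k = 55 - 329/192 = 10231/192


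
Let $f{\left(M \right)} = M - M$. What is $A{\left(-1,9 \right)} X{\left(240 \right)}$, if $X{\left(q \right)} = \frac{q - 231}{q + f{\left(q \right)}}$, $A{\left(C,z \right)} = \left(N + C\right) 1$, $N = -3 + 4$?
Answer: $0$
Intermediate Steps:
$f{\left(M \right)} = 0$
$N = 1$
$A{\left(C,z \right)} = 1 + C$ ($A{\left(C,z \right)} = \left(1 + C\right) 1 = 1 + C$)
$X{\left(q \right)} = \frac{-231 + q}{q}$ ($X{\left(q \right)} = \frac{q - 231}{q + 0} = \frac{-231 + q}{q}$)
$A{\left(-1,9 \right)} X{\left(240 \right)} = \left(1 - 1\right) \frac{-231 + 240}{240} = 0 \cdot \frac{1}{240} \cdot 9 = 0 \cdot \frac{3}{80} = 0$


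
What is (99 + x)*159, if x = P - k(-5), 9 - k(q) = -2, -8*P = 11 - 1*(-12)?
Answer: 108279/8 ≈ 13535.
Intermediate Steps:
P = -23/8 (P = -(11 - 1*(-12))/8 = -(11 + 12)/8 = -1/8*23 = -23/8 ≈ -2.8750)
k(q) = 11 (k(q) = 9 - 1*(-2) = 9 + 2 = 11)
x = -111/8 (x = -23/8 - 1*11 = -23/8 - 11 = -111/8 ≈ -13.875)
(99 + x)*159 = (99 - 111/8)*159 = (681/8)*159 = 108279/8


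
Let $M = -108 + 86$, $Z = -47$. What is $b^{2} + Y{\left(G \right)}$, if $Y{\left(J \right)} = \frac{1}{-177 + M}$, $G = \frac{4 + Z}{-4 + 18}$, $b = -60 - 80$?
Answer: $\frac{3900399}{199} \approx 19600.0$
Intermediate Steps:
$M = -22$
$b = -140$
$G = - \frac{43}{14}$ ($G = \frac{4 - 47}{-4 + 18} = - \frac{43}{14} \approx -3.0714$)
$Y{\left(J \right)} = - \frac{1}{199}$ ($Y{\left(J \right)} = \frac{1}{-177 - 22} = \frac{1}{-199} = - \frac{1}{199}$)
$b^{2} + Y{\left(G \right)} = \left(-140\right)^{2} - \frac{1}{199} = 19600 - \frac{1}{199} = \frac{3900399}{199}$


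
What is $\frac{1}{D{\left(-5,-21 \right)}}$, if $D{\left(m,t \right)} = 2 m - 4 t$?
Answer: $\frac{1}{74} \approx 0.013514$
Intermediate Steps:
$D{\left(m,t \right)} = - 4 t + 2 m$
$\frac{1}{D{\left(-5,-21 \right)}} = \frac{1}{\left(-4\right) \left(-21\right) + 2 \left(-5\right)} = \frac{1}{84 - 10} = \frac{1}{74}$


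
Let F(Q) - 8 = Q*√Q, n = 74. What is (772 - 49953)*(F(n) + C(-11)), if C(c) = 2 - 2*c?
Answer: -1573792 - 3639394*√74 ≈ -3.2881e+7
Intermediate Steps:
F(Q) = 8 + Q^(3/2) (F(Q) = 8 + Q*√Q = 8 + Q^(3/2))
(772 - 49953)*(F(n) + C(-11)) = (772 - 49953)*((8 + 74^(3/2)) + (2 - 2*(-11))) = -49181*((8 + 74*√74) + (2 + 22)) = -49181*((8 + 74*√74) + 24) = -49181*(32 + 74*√74) = -1573792 - 3639394*√74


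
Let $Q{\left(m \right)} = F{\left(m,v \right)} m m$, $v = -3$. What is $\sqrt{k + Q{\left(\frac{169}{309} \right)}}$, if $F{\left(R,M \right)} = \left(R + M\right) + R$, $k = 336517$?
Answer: $\frac{2 \sqrt{766973218102269}}{95481} \approx 580.1$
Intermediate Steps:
$F{\left(R,M \right)} = M + 2 R$ ($F{\left(R,M \right)} = \left(M + R\right) + R = M + 2 R$)
$Q{\left(m \right)} = m^{2} \left(-3 + 2 m\right)$ ($Q{\left(m \right)} = \left(-3 + 2 m\right) m m = m \left(-3 + 2 m\right) m = m^{2} \left(-3 + 2 m\right)$)
$\sqrt{k + Q{\left(\frac{169}{309} \right)}} = \sqrt{336517 + \left(\frac{169}{309}\right)^{2} \left(-3 + 2 \cdot \frac{169}{309}\right)} = \sqrt{336517 + \frac{28561 \left(-3 + \frac{338}{309}\right)}{95481}} = \sqrt{336517 + \frac{28561}{95481} \left(- \frac{589}{309}\right)} = \sqrt{336517 - \frac{16822429}{29503629}} = \sqrt{\frac{9928455897764}{29503629}} = \frac{2 \sqrt{766973218102269}}{95481}$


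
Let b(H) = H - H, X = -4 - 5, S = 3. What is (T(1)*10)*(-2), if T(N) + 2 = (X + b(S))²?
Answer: -1580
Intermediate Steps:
X = -9
b(H) = 0
T(N) = 79 (T(N) = -2 + (-9 + 0)² = -2 + (-9)² = -2 + 81 = 79)
(T(1)*10)*(-2) = (79*10)*(-2) = 790*(-2) = -1580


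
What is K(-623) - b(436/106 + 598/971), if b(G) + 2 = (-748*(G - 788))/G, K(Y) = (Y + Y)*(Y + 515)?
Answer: 38221838/3579 ≈ 10679.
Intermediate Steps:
K(Y) = 2*Y*(515 + Y) (K(Y) = (2*Y)*(515 + Y) = 2*Y*(515 + Y))
b(G) = -2 + (589424 - 748*G)/G (b(G) = -2 + (-748*(G - 788))/G = -2 + (-748*(-788 + G))/G = -2 + (589424 - 748*G)/G)
K(-623) - b(436/106 + 598/971) = 2*(-623)*(515 - 623) - (-750 + 589424/(436/106 + 598/971)) = 2*(-623)*(-108) - (-750 + 589424/(436*(1/106) + 598*(1/971))) = 134568 - (-750 + 589424/(218/53 + 598/971)) = 134568 - (-750 + 589424/(243372/51463)) = 134568 - (-750 + 589424*(51463/243372)) = 134568 - (-750 + 446081284/3579) = 134568 - 1*443397034/3579 = 134568 - 443397034/3579 = 38221838/3579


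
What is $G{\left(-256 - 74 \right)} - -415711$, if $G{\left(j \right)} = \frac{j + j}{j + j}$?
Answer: $415712$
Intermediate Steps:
$G{\left(j \right)} = 1$ ($G{\left(j \right)} = \frac{2 j}{2 j} = 2 j \frac{1}{2 j} = 1$)
$G{\left(-256 - 74 \right)} - -415711 = 1 - -415711 = 1 + 415711 = 415712$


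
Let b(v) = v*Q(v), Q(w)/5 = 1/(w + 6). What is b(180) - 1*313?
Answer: -9553/31 ≈ -308.16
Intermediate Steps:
Q(w) = 5/(6 + w) (Q(w) = 5/(w + 6) = 5/(6 + w))
b(v) = 5*v/(6 + v) (b(v) = v*(5/(6 + v)) = 5*v/(6 + v))
b(180) - 1*313 = 5*180/(6 + 180) - 1*313 = 5*180/186 - 313 = 5*180*(1/186) - 313 = 150/31 - 313 = -9553/31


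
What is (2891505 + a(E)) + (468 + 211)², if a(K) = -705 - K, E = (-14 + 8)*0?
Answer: 3351841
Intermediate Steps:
E = 0 (E = -6*0 = 0)
(2891505 + a(E)) + (468 + 211)² = (2891505 + (-705 - 1*0)) + (468 + 211)² = (2891505 + (-705 + 0)) + 679² = (2891505 - 705) + 461041 = 2890800 + 461041 = 3351841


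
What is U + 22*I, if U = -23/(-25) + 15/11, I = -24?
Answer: -144572/275 ≈ -525.72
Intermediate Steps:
U = 628/275 (U = -23*(-1/25) + 15*(1/11) = 23/25 + 15/11 = 628/275 ≈ 2.2836)
U + 22*I = 628/275 + 22*(-24) = 628/275 - 528 = -144572/275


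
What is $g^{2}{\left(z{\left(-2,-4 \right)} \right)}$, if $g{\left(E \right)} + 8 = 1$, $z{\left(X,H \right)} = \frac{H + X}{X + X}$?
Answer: $49$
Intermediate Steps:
$z{\left(X,H \right)} = \frac{H + X}{2 X}$
$g{\left(E \right)} = -7$ ($g{\left(E \right)} = -8 + 1 = -7$)
$g^{2}{\left(z{\left(-2,-4 \right)} \right)} = \left(-7\right)^{2} = 49$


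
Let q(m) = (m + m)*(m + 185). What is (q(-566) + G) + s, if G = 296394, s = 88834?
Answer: 816520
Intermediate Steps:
q(m) = 2*m*(185 + m) (q(m) = (2*m)*(185 + m) = 2*m*(185 + m))
(q(-566) + G) + s = (2*(-566)*(185 - 566) + 296394) + 88834 = (2*(-566)*(-381) + 296394) + 88834 = (431292 + 296394) + 88834 = 727686 + 88834 = 816520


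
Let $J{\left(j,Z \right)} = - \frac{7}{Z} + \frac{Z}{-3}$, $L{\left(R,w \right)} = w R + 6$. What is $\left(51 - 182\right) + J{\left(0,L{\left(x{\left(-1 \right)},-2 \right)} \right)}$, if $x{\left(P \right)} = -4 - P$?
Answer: $- \frac{1627}{12} \approx -135.58$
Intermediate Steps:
$L{\left(R,w \right)} = 6 + R w$ ($L{\left(R,w \right)} = R w + 6 = 6 + R w$)
$J{\left(j,Z \right)} = - \frac{7}{Z} - \frac{Z}{3}$ ($J{\left(j,Z \right)} = - \frac{7}{Z} + Z \left(- \frac{1}{3}\right) = - \frac{7}{Z} - \frac{Z}{3}$)
$\left(51 - 182\right) + J{\left(0,L{\left(x{\left(-1 \right)},-2 \right)} \right)} = \left(51 - 182\right) - \left(\frac{7}{6 + \left(-4 - -1\right) \left(-2\right)} + \frac{6 + \left(-4 - -1\right) \left(-2\right)}{3}\right) = \left(51 - 182\right) - \left(\frac{7}{6 + \left(-4 + 1\right) \left(-2\right)} + \frac{6 + \left(-4 + 1\right) \left(-2\right)}{3}\right) = -131 - \left(\frac{7}{6 - -6} + \frac{6 - -6}{3}\right) = -131 - \left(\frac{7}{6 + 6} + \frac{6 + 6}{3}\right) = -131 - \left(4 + \frac{7}{12}\right) = -131 - \frac{55}{12} = - \frac{1627}{12}$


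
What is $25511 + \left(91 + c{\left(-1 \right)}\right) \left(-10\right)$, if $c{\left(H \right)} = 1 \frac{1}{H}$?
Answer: $24611$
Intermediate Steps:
$c{\left(H \right)} = \frac{1}{H}$
$25511 + \left(91 + c{\left(-1 \right)}\right) \left(-10\right) = 25511 + \left(91 + \frac{1}{-1}\right) \left(-10\right) = 25511 + \left(91 - 1\right) \left(-10\right) = 25511 + 90 \left(-10\right) = 25511 - 900 = 24611$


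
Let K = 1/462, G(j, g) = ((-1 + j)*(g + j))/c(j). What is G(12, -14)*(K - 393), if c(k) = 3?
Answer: 181565/63 ≈ 2882.0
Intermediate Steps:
G(j, g) = (-1 + j)*(g + j)/3 (G(j, g) = ((-1 + j)*(g + j))/3 = ((-1 + j)*(g + j))*(1/3) = (-1 + j)*(g + j)/3)
K = 1/462 ≈ 0.0021645
G(12, -14)*(K - 393) = (-1/3*(-14) - 1/3*12 + (1/3)*12**2 + (1/3)*(-14)*12)*(1/462 - 393) = (14/3 - 4 + (1/3)*144 - 56)*(-181565/462) = (14/3 - 4 + 48 - 56)*(-181565/462) = -22/3*(-181565/462) = 181565/63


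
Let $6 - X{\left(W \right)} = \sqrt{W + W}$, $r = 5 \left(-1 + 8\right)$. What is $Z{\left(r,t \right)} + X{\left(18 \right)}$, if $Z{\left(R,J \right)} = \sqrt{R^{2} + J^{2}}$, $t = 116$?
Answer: $\sqrt{14681} \approx 121.17$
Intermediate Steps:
$r = 35$ ($r = 5 \cdot 7 = 35$)
$X{\left(W \right)} = 6 - \sqrt{2} \sqrt{W}$ ($X{\left(W \right)} = 6 - \sqrt{W + W} = 6 - \sqrt{2 W} = 6 - \sqrt{2} \sqrt{W}$)
$Z{\left(R,J \right)} = \sqrt{J^{2} + R^{2}}$
$Z{\left(r,t \right)} + X{\left(18 \right)} = \sqrt{116^{2} + 35^{2}} + \left(6 - \sqrt{2} \sqrt{18}\right) = \sqrt{13456 + 1225} + \left(6 - \sqrt{2} \cdot 3 \sqrt{2}\right) = \sqrt{14681} + \left(6 - 6\right) = \sqrt{14681} + 0 = \sqrt{14681}$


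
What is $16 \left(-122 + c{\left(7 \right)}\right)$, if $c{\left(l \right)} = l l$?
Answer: $-1168$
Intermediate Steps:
$c{\left(l \right)} = l^{2}$
$16 \left(-122 + c{\left(7 \right)}\right) = 16 \left(-122 + 7^{2}\right) = 16 \left(-122 + 49\right) = 16 \left(-73\right) = -1168$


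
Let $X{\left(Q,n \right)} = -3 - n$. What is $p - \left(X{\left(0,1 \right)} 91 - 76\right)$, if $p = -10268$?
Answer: $-9828$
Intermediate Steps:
$p - \left(X{\left(0,1 \right)} 91 - 76\right) = -10268 - \left(\left(-3 - 1\right) 91 - 76\right) = -10268 - \left(\left(-4\right) 91 - 76\right) = -10268 - \left(-364 - 76\right) = -10268 - -440 = -10268 + 440 = -9828$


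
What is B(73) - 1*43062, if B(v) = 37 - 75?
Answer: -43100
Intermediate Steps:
B(v) = -38
B(73) - 1*43062 = -38 - 1*43062 = -38 - 43062 = -43100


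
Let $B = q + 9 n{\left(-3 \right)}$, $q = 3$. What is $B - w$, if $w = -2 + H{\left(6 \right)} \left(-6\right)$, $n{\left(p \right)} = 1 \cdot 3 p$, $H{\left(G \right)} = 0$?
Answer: $-76$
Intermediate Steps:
$n{\left(p \right)} = 3 p$
$B = -78$ ($B = 3 + 9 \cdot 3 \left(-3\right) = 3 + 9 \left(-9\right) = 3 - 81 = -78$)
$w = -2$ ($w = -2 + 0 \left(-6\right) = -2 + 0 = -2$)
$B - w = -78 - -2 = -78 + 2 = -76$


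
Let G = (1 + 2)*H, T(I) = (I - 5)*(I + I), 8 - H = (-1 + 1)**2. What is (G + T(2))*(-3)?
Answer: -36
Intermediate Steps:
H = 8 (H = 8 - (-1 + 1)**2 = 8 - 1*0**2 = 8 - 1*0 = 8 + 0 = 8)
T(I) = 2*I*(-5 + I) (T(I) = (-5 + I)*(2*I) = 2*I*(-5 + I))
G = 24 (G = (1 + 2)*8 = 3*8 = 24)
(G + T(2))*(-3) = (24 + 2*2*(-5 + 2))*(-3) = (24 + 2*2*(-3))*(-3) = (24 - 12)*(-3) = 12*(-3) = -36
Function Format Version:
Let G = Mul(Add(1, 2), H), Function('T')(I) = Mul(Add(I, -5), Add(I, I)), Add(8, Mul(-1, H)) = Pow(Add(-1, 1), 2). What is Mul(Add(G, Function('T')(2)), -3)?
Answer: -36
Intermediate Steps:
H = 8 (H = Add(8, Mul(-1, Pow(Add(-1, 1), 2))) = Add(8, Mul(-1, Pow(0, 2))) = Add(8, Mul(-1, 0)) = Add(8, 0) = 8)
Function('T')(I) = Mul(2, I, Add(-5, I)) (Function('T')(I) = Mul(Add(-5, I), Mul(2, I)) = Mul(2, I, Add(-5, I)))
G = 24 (G = Mul(Add(1, 2), 8) = Mul(3, 8) = 24)
Mul(Add(G, Function('T')(2)), -3) = Mul(Add(24, Mul(2, 2, Add(-5, 2))), -3) = Mul(Add(24, Mul(2, 2, -3)), -3) = Mul(Add(24, -12), -3) = Mul(12, -3) = -36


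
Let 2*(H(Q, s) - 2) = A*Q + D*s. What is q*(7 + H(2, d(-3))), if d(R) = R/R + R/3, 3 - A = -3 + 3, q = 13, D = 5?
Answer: 156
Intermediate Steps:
A = 3 (A = 3 - (-3 + 3) = 3 - 1*0 = 3 + 0 = 3)
d(R) = 1 + R/3 (d(R) = 1 + R*(1/3) = 1 + R/3)
H(Q, s) = 2 + 3*Q/2 + 5*s/2 (H(Q, s) = 2 + (3*Q + 5*s)/2 = 2 + (3*Q/2 + 5*s/2) = 2 + 3*Q/2 + 5*s/2)
q*(7 + H(2, d(-3))) = 13*(7 + (2 + (3/2)*2 + 5*(1 + (1/3)*(-3))/2)) = 13*(7 + (2 + 3 + 5*(1 - 1)/2)) = 13*(7 + (2 + 3 + (5/2)*0)) = 13*(7 + (2 + 3 + 0)) = 13*(7 + 5) = 13*12 = 156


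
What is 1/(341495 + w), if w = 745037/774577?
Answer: 774577/264514917652 ≈ 2.9283e-6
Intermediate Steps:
w = 745037/774577 (w = 745037*(1/774577) = 745037/774577 ≈ 0.96186)
1/(341495 + w) = 1/(341495 + 745037/774577) = 1/(264514917652/774577) = 774577/264514917652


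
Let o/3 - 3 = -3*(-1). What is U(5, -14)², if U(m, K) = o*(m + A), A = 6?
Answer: 39204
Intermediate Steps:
o = 18 (o = 9 + 3*(-3*(-1)) = 9 + 3*3 = 9 + 9 = 18)
U(m, K) = 108 + 18*m (U(m, K) = 18*(m + 6) = 18*(6 + m) = 108 + 18*m)
U(5, -14)² = (108 + 18*5)² = (108 + 90)² = 198² = 39204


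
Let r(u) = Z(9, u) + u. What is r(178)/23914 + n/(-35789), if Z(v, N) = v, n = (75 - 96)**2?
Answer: -350321/77805286 ≈ -0.0045025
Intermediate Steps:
n = 441 (n = (-21)**2 = 441)
r(u) = 9 + u
r(178)/23914 + n/(-35789) = (9 + 178)/23914 + 441/(-35789) = 187*(1/23914) + 441*(-1/35789) = 17/2174 - 441/35789 = -350321/77805286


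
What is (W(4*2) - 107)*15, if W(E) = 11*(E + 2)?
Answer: 45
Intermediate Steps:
W(E) = 22 + 11*E (W(E) = 11*(2 + E) = 22 + 11*E)
(W(4*2) - 107)*15 = ((22 + 11*(4*2)) - 107)*15 = ((22 + 11*8) - 107)*15 = ((22 + 88) - 107)*15 = (110 - 107)*15 = 3*15 = 45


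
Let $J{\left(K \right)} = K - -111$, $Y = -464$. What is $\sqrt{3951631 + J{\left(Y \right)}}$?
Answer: $\sqrt{3951278} \approx 1987.8$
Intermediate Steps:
$J{\left(K \right)} = 111 + K$ ($J{\left(K \right)} = K + 111 = 111 + K$)
$\sqrt{3951631 + J{\left(Y \right)}} = \sqrt{3951631 + \left(111 - 464\right)} = \sqrt{3951631 - 353} = \sqrt{3951278}$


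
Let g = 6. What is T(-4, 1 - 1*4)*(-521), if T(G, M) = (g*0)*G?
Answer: 0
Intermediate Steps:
T(G, M) = 0 (T(G, M) = (6*0)*G = 0*G = 0)
T(-4, 1 - 1*4)*(-521) = 0*(-521) = 0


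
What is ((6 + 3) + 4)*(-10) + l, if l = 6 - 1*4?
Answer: -128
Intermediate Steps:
l = 2 (l = 6 - 4 = 2)
((6 + 3) + 4)*(-10) + l = ((6 + 3) + 4)*(-10) + 2 = (9 + 4)*(-10) + 2 = 13*(-10) + 2 = -130 + 2 = -128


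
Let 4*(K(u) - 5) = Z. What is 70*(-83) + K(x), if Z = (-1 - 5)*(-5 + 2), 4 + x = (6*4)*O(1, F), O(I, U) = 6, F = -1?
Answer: -11601/2 ≈ -5800.5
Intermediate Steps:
x = 140 (x = -4 + (6*4)*6 = -4 + 24*6 = -4 + 144 = 140)
Z = 18 (Z = -6*(-3) = 18)
K(u) = 19/2 (K(u) = 5 + (¼)*18 = 5 + 9/2 = 19/2)
70*(-83) + K(x) = 70*(-83) + 19/2 = -5810 + 19/2 = -11601/2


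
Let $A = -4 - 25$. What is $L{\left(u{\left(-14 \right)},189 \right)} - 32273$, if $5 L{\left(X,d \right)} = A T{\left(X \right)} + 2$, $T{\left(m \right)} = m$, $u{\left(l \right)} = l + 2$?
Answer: $-32203$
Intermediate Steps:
$u{\left(l \right)} = 2 + l$
$A = -29$ ($A = -4 - 25 = -29$)
$L{\left(X,d \right)} = \frac{2}{5} - \frac{29 X}{5}$ ($L{\left(X,d \right)} = \frac{- 29 X + 2}{5} = \frac{2 - 29 X}{5} = \frac{2}{5} - \frac{29 X}{5}$)
$L{\left(u{\left(-14 \right)},189 \right)} - 32273 = \left(\frac{2}{5} - \frac{29 \left(2 - 14\right)}{5}\right) - 32273 = \left(\frac{2}{5} - - \frac{348}{5}\right) - 32273 = \left(\frac{2}{5} + \frac{348}{5}\right) - 32273 = 70 - 32273 = -32203$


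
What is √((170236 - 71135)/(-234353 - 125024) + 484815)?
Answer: √62614707939741058/359377 ≈ 696.29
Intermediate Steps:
√((170236 - 71135)/(-234353 - 125024) + 484815) = √(99101/(-359377) + 484815) = √(99101*(-1/359377) + 484815) = √(-99101/359377 + 484815) = √(174231261154/359377) = √62614707939741058/359377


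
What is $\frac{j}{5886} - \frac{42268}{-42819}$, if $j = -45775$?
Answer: $- \frac{570416759}{84010878} \approx -6.7898$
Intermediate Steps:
$\frac{j}{5886} - \frac{42268}{-42819} = - \frac{45775}{5886} - \frac{42268}{-42819} = \left(-45775\right) \frac{1}{5886} - - \frac{42268}{42819} = - \frac{45775}{5886} + \frac{42268}{42819} = - \frac{570416759}{84010878}$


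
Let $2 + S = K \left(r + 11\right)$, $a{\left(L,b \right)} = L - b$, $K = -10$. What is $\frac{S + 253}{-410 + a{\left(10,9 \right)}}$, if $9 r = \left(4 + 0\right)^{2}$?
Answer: $- \frac{1109}{3681} \approx -0.30128$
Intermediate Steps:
$r = \frac{16}{9}$ ($r = \frac{\left(4 + 0\right)^{2}}{9} = \frac{4^{2}}{9} = \frac{1}{9} \cdot 16 = \frac{16}{9} \approx 1.7778$)
$S = - \frac{1168}{9}$ ($S = -2 - 10 \left(\frac{16}{9} + 11\right) = -2 - \frac{1150}{9} = - \frac{1168}{9} \approx -129.78$)
$\frac{S + 253}{-410 + a{\left(10,9 \right)}} = \frac{- \frac{1168}{9} + 253}{-410 + \left(10 - 9\right)} = \frac{1109}{9 \left(-410 + \left(10 - 9\right)\right)} = \frac{1109}{9 \left(-410 + 1\right)} = \frac{1109}{9 \left(-409\right)} = \frac{1109}{9} \left(- \frac{1}{409}\right) = - \frac{1109}{3681}$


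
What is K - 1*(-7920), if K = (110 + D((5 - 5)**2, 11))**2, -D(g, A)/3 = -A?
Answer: 28369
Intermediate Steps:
D(g, A) = 3*A (D(g, A) = -(-3)*A = 3*A)
K = 20449 (K = (110 + 3*11)**2 = (110 + 33)**2 = 143**2 = 20449)
K - 1*(-7920) = 20449 - 1*(-7920) = 20449 + 7920 = 28369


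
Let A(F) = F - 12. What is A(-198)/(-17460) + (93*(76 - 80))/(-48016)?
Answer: 69077/3493164 ≈ 0.019775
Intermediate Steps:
A(F) = -12 + F
A(-198)/(-17460) + (93*(76 - 80))/(-48016) = (-12 - 198)/(-17460) + (93*(76 - 80))/(-48016) = -210*(-1/17460) + (93*(-4))*(-1/48016) = 7/582 - 372*(-1/48016) = 7/582 + 93/12004 = 69077/3493164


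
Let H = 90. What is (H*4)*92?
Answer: 33120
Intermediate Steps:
(H*4)*92 = (90*4)*92 = 360*92 = 33120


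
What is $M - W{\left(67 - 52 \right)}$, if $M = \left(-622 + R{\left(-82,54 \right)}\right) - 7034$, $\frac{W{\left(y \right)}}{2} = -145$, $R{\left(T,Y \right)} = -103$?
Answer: $-7469$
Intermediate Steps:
$W{\left(y \right)} = -290$ ($W{\left(y \right)} = 2 \left(-145\right) = -290$)
$M = -7759$ ($M = \left(-622 - 103\right) - 7034 = -725 - 7034 = -7759$)
$M - W{\left(67 - 52 \right)} = -7759 - -290 = -7759 + 290 = -7469$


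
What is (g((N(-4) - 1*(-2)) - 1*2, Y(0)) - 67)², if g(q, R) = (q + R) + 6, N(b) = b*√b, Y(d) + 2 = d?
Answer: 3905 + 1008*I ≈ 3905.0 + 1008.0*I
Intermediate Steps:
Y(d) = -2 + d
N(b) = b^(3/2)
g(q, R) = 6 + R + q (g(q, R) = (R + q) + 6 = 6 + R + q)
(g((N(-4) - 1*(-2)) - 1*2, Y(0)) - 67)² = ((6 + (-2 + 0) + (((-4)^(3/2) - 1*(-2)) - 1*2)) - 67)² = ((6 - 2 + ((-8*I + 2) - 2)) - 67)² = ((6 - 2 + ((2 - 8*I) - 2)) - 67)² = ((6 - 2 - 8*I) - 67)² = ((4 - 8*I) - 67)² = (-63 - 8*I)²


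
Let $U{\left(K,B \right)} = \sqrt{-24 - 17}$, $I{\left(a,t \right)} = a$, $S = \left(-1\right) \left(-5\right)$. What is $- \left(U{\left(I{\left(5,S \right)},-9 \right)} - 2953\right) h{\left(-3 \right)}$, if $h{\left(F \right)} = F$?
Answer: $-8859 + 3 i \sqrt{41} \approx -8859.0 + 19.209 i$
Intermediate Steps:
$S = 5$
$U{\left(K,B \right)} = i \sqrt{41}$ ($U{\left(K,B \right)} = \sqrt{-41} = i \sqrt{41}$)
$- \left(U{\left(I{\left(5,S \right)},-9 \right)} - 2953\right) h{\left(-3 \right)} = - \left(i \sqrt{41} - 2953\right) \left(-3\right) = - \left(-2953 + i \sqrt{41}\right) \left(-3\right) = - (8859 - 3 i \sqrt{41}) = -8859 + 3 i \sqrt{41}$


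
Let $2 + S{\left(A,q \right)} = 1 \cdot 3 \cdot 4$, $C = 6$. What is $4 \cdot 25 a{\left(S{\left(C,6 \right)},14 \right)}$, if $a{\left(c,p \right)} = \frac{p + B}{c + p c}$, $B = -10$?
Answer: $\frac{8}{3} \approx 2.6667$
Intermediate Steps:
$S{\left(A,q \right)} = 10$ ($S{\left(A,q \right)} = -2 + 1 \cdot 3 \cdot 4 = -2 + 3 \cdot 4 = -2 + 12 = 10$)
$a{\left(c,p \right)} = \frac{-10 + p}{c + c p}$ ($a{\left(c,p \right)} = \frac{p - 10}{c + p c} = \frac{-10 + p}{c + c p}$)
$4 \cdot 25 a{\left(S{\left(C,6 \right)},14 \right)} = 4 \cdot 25 \frac{-10 + 14}{10 \left(1 + 14\right)} = 100 \cdot \frac{1}{10} \cdot \frac{1}{15} \cdot 4 = 100 \cdot \frac{2}{75} = \frac{8}{3}$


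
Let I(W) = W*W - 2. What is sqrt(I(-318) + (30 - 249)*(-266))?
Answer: 4*sqrt(9961) ≈ 399.22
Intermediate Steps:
I(W) = -2 + W**2 (I(W) = W**2 - 2 = -2 + W**2)
sqrt(I(-318) + (30 - 249)*(-266)) = sqrt((-2 + (-318)**2) + (30 - 249)*(-266)) = sqrt((-2 + 101124) - 219*(-266)) = sqrt(101122 + 58254) = sqrt(159376) = 4*sqrt(9961)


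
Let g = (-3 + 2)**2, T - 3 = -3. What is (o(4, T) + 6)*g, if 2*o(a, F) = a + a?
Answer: 10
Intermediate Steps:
T = 0 (T = 3 - 3 = 0)
o(a, F) = a (o(a, F) = (a + a)/2 = (2*a)/2 = a)
g = 1 (g = (-1)**2 = 1)
(o(4, T) + 6)*g = (4 + 6)*1 = 10*1 = 10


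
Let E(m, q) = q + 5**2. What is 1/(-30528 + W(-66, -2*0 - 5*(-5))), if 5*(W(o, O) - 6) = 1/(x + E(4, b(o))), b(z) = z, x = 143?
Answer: -510/15566219 ≈ -3.2763e-5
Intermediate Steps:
E(m, q) = 25 + q (E(m, q) = q + 25 = 25 + q)
W(o, O) = 6 + 1/(5*(168 + o)) (W(o, O) = 6 + 1/(5*(143 + (25 + o))) = 6 + 1/(5*(168 + o)))
1/(-30528 + W(-66, -2*0 - 5*(-5))) = 1/(-30528 + (5041 + 30*(-66))/(5*(168 - 66))) = 1/(-30528 + (1/5)*(5041 - 1980)/102) = 1/(-30528 + (1/5)*(1/102)*3061) = 1/(-30528 + 3061/510) = 1/(-15566219/510) = -510/15566219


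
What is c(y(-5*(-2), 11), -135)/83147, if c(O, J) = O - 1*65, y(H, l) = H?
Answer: -55/83147 ≈ -0.00066148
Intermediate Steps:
c(O, J) = -65 + O (c(O, J) = O - 65 = -65 + O)
c(y(-5*(-2), 11), -135)/83147 = (-65 - 5*(-2))/83147 = (-65 + 10)*(1/83147) = -55*1/83147 = -55/83147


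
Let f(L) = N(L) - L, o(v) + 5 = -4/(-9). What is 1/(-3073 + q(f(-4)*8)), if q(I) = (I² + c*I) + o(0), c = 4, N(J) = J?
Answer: -9/27698 ≈ -0.00032493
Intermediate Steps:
o(v) = -41/9 (o(v) = -5 - 4/(-9) = -5 - 4*(-⅑) = -5 + 4/9 = -41/9)
f(L) = 0 (f(L) = L - L = 0)
q(I) = -41/9 + I² + 4*I (q(I) = (I² + 4*I) - 41/9 = -41/9 + I² + 4*I)
1/(-3073 + q(f(-4)*8)) = 1/(-3073 + (-41/9 + (0*8)² + 4*(0*8))) = 1/(-3073 + (-41/9 + 0² + 4*0)) = 1/(-3073 + (-41/9 + 0 + 0)) = 1/(-3073 - 41/9) = 1/(-27698/9) = -9/27698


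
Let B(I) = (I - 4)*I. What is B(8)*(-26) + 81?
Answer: -751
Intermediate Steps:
B(I) = I*(-4 + I) (B(I) = (-4 + I)*I = I*(-4 + I))
B(8)*(-26) + 81 = (8*(-4 + 8))*(-26) + 81 = (8*4)*(-26) + 81 = 32*(-26) + 81 = -832 + 81 = -751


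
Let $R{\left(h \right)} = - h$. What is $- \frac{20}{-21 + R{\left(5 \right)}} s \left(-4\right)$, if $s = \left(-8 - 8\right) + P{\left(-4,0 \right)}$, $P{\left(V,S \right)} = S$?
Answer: $\frac{640}{13} \approx 49.231$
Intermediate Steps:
$s = -16$ ($s = \left(-8 - 8\right) + 0 = -16 + 0 = -16$)
$- \frac{20}{-21 + R{\left(5 \right)}} s \left(-4\right) = - \frac{20}{-21 - 5} \left(-16\right) \left(-4\right) = - \frac{20}{-26} \left(-16\right) \left(-4\right) = \left(-20\right) \left(- \frac{1}{26}\right) \left(-16\right) \left(-4\right) = \frac{10}{13} \left(-16\right) \left(-4\right) = \left(- \frac{160}{13}\right) \left(-4\right) = \frac{640}{13}$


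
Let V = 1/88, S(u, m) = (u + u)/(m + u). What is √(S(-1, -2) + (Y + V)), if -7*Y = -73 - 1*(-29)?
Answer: √5945478/924 ≈ 2.6389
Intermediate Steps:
Y = 44/7 (Y = -(-73 - 1*(-29))/7 = -(-73 + 29)/7 = -⅐*(-44) = 44/7 ≈ 6.2857)
S(u, m) = 2*u/(m + u) (S(u, m) = (2*u)/(m + u) = 2*u/(m + u))
V = 1/88 ≈ 0.011364
√(S(-1, -2) + (Y + V)) = √(2*(-1)/(-2 - 1) + (44/7 + 1/88)) = √(2*(-1)/(-3) + 3879/616) = √(2*(-1)*(-⅓) + 3879/616) = √(⅔ + 3879/616) = √(12869/1848) = √5945478/924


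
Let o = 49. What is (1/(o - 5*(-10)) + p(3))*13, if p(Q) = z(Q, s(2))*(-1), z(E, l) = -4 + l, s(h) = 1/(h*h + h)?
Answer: 9893/198 ≈ 49.965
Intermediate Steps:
s(h) = 1/(h + h**2) (s(h) = 1/(h**2 + h) = 1/(h + h**2))
p(Q) = 23/6 (p(Q) = (-4 + 1/(2*(1 + 2)))*(-1) = (-4 + (1/2)/3)*(-1) = (-4 + (1/2)*(1/3))*(-1) = (-4 + 1/6)*(-1) = -23/6*(-1) = 23/6)
(1/(o - 5*(-10)) + p(3))*13 = (1/(49 - 5*(-10)) + 23/6)*13 = (1/(49 + 50) + 23/6)*13 = (1/99 + 23/6)*13 = (761/198)*13 = 9893/198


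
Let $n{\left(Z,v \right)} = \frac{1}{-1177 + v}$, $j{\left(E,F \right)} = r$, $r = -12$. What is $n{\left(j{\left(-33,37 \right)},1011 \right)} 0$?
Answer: $0$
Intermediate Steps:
$j{\left(E,F \right)} = -12$
$n{\left(j{\left(-33,37 \right)},1011 \right)} 0 = \frac{1}{-1177 + 1011} \cdot 0 = \frac{1}{-166} \cdot 0 = \left(- \frac{1}{166}\right) 0 = 0$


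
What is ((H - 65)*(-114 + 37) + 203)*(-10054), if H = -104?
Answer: -132873664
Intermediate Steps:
((H - 65)*(-114 + 37) + 203)*(-10054) = ((-104 - 65)*(-114 + 37) + 203)*(-10054) = (-169*(-77) + 203)*(-10054) = (13013 + 203)*(-10054) = 13216*(-10054) = -132873664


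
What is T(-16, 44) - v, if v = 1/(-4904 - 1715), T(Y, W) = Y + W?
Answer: 185333/6619 ≈ 28.000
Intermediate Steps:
T(Y, W) = W + Y
v = -1/6619 (v = 1/(-6619) = -1/6619 ≈ -0.00015108)
T(-16, 44) - v = (44 - 16) - 1*(-1/6619) = 28 + 1/6619 = 185333/6619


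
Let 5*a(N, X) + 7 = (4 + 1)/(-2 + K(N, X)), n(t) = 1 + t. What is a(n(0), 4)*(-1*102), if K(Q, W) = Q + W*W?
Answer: 136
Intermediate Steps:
K(Q, W) = Q + W**2
a(N, X) = -7/5 + 1/(-2 + N + X**2) (a(N, X) = -7/5 + ((4 + 1)/(-2 + (N + X**2)))/5 = -7/5 + (5/(-2 + N + X**2))/5 = -7/5 + 1/(-2 + N + X**2))
a(n(0), 4)*(-1*102) = ((19 - 7*(1 + 0) - 7*4**2)/(5*(-2 + (1 + 0) + 4**2)))*(-1*102) = ((19 - 7*1 - 7*16)/(5*(-2 + 1 + 16)))*(-102) = ((1/5)*(19 - 7 - 112)/15)*(-102) = ((1/5)*(1/15)*(-100))*(-102) = -4/3*(-102) = 136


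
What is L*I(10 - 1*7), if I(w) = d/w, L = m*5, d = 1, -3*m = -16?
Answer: 80/9 ≈ 8.8889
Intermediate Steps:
m = 16/3 (m = -1/3*(-16) = 16/3 ≈ 5.3333)
L = 80/3 (L = (16/3)*5 = 80/3 ≈ 26.667)
I(w) = 1/w
L*I(10 - 1*7) = 80/(3*(10 - 1*7)) = 80/(3*(10 - 7)) = (80/3)/3 = (80/3)*(1/3) = 80/9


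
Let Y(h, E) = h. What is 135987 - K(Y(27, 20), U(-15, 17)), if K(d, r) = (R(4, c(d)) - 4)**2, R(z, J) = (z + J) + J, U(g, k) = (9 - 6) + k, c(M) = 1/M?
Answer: 99134519/729 ≈ 1.3599e+5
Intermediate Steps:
U(g, k) = 3 + k
R(z, J) = z + 2*J (R(z, J) = (J + z) + J = z + 2*J)
K(d, r) = 4/d**2 (K(d, r) = ((4 + 2/d) - 4)**2 = (2/d)**2 = 4/d**2)
135987 - K(Y(27, 20), U(-15, 17)) = 135987 - 4/27**2 = 135987 - 4/729 = 99134519/729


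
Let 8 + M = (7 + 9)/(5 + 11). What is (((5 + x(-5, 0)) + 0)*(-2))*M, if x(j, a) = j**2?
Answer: 420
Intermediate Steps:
M = -7 (M = -8 + (7 + 9)/(5 + 11) = -8 + 16/16 = -8 + 16*(1/16) = -8 + 1 = -7)
(((5 + x(-5, 0)) + 0)*(-2))*M = (((5 + (-5)**2) + 0)*(-2))*(-7) = (((5 + 25) + 0)*(-2))*(-7) = ((30 + 0)*(-2))*(-7) = (30*(-2))*(-7) = -60*(-7) = 420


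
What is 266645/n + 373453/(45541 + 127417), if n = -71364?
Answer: -9733643009/6171487356 ≈ -1.5772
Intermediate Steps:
266645/n + 373453/(45541 + 127417) = 266645/(-71364) + 373453/(45541 + 127417) = 266645*(-1/71364) + 373453/172958 = -266645/71364 + 373453*(1/172958) = -266645/71364 + 373453/172958 = -9733643009/6171487356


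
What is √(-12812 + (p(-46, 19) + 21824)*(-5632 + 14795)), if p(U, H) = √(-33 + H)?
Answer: √(199960500 + 9163*I*√14) ≈ 14141.0 + 1.2*I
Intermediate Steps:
√(-12812 + (p(-46, 19) + 21824)*(-5632 + 14795)) = √(-12812 + (√(-33 + 19) + 21824)*(-5632 + 14795)) = √(-12812 + (√(-14) + 21824)*9163) = √(-12812 + (I*√14 + 21824)*9163) = √(-12812 + (21824 + I*√14)*9163) = √(-12812 + (199973312 + 9163*I*√14)) = √(199960500 + 9163*I*√14)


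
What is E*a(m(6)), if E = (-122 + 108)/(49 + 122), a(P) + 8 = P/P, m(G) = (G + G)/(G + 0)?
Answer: 98/171 ≈ 0.57310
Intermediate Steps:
m(G) = 2 (m(G) = (2*G)/G = 2)
a(P) = -7 (a(P) = -8 + P/P = -8 + 1 = -7)
E = -14/171 ≈ -0.081871
E*a(m(6)) = -14/171*(-7) = 98/171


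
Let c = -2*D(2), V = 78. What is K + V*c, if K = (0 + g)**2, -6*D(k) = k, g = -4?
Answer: 68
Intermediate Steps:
D(k) = -k/6
K = 16 (K = (0 - 4)**2 = (-4)**2 = 16)
c = 2/3 (c = -(-1)*2/3 = -2*(-1/3) = 2/3 ≈ 0.66667)
K + V*c = 16 + 78*(2/3) = 16 + 52 = 68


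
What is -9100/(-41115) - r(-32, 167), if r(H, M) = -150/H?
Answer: -587605/131568 ≈ -4.4662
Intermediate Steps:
-9100/(-41115) - r(-32, 167) = -9100/(-41115) - (-150)/(-32) = -9100*(-1/41115) - (-150)*(-1)/32 = 1820/8223 - 1*75/16 = 1820/8223 - 75/16 = -587605/131568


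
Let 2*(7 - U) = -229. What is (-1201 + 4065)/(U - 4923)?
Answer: -5728/9603 ≈ -0.59648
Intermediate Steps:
U = 243/2 (U = 7 - ½*(-229) = 7 + 229/2 = 243/2 ≈ 121.50)
(-1201 + 4065)/(U - 4923) = (-1201 + 4065)/(243/2 - 4923) = 2864/(-9603/2) = 2864*(-2/9603) = -5728/9603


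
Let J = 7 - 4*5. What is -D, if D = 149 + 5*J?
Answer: -84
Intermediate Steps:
J = -13 (J = 7 - 20 = -13)
D = 84 (D = 149 + 5*(-13) = 149 - 65 = 84)
-D = -1*84 = -84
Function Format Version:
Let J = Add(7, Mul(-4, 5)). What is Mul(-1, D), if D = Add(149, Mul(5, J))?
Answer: -84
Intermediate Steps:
J = -13 (J = Add(7, -20) = -13)
D = 84 (D = Add(149, Mul(5, -13)) = Add(149, -65) = 84)
Mul(-1, D) = Mul(-1, 84) = -84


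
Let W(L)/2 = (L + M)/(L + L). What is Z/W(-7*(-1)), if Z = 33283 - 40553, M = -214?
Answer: 50890/207 ≈ 245.85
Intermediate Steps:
Z = -7270
W(L) = (-214 + L)/L (W(L) = 2*((L - 214)/(L + L)) = 2*((-214 + L)/((2*L))) = 2*((-214 + L)*(1/(2*L))) = 2*((-214 + L)/(2*L)) = (-214 + L)/L)
Z/W(-7*(-1)) = -7270*7/(-214 - 7*(-1)) = -7270*7/(-214 + 7) = -7270/((⅐)*(-207)) = -7270/(-207/7) = -7270*(-7/207) = 50890/207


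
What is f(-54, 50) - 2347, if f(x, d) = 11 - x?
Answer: -2282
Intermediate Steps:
f(-54, 50) - 2347 = (11 - 1*(-54)) - 2347 = (11 + 54) - 2347 = 65 - 2347 = -2282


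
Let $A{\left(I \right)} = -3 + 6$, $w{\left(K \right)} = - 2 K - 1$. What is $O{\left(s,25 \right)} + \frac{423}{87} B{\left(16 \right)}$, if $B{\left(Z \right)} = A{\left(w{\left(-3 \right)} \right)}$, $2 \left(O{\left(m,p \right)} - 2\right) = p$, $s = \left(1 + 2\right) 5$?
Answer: $\frac{1687}{58} \approx 29.086$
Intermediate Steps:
$w{\left(K \right)} = -1 - 2 K$
$s = 15$ ($s = 3 \cdot 5 = 15$)
$O{\left(m,p \right)} = 2 + \frac{p}{2}$
$A{\left(I \right)} = 3$
$B{\left(Z \right)} = 3$
$O{\left(s,25 \right)} + \frac{423}{87} B{\left(16 \right)} = \left(2 + \frac{1}{2} \cdot 25\right) + \frac{423}{87} \cdot 3 = \left(2 + \frac{25}{2}\right) + 423 \cdot \frac{1}{87} \cdot 3 = \frac{29}{2} + \frac{141}{29} \cdot 3 = \frac{29}{2} + \frac{423}{29} = \frac{1687}{58}$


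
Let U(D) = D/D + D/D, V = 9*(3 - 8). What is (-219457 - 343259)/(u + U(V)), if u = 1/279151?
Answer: -52360911372/186101 ≈ -2.8136e+5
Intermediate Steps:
u = 1/279151 ≈ 3.5823e-6
V = -45 (V = 9*(-5) = -45)
U(D) = 2 (U(D) = 1 + 1 = 2)
(-219457 - 343259)/(u + U(V)) = (-219457 - 343259)/(1/279151 + 2) = -562716/558303/279151 = -562716*279151/558303 = -52360911372/186101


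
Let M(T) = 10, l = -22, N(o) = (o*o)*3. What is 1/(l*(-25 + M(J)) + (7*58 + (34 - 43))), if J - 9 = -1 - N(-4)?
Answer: 1/727 ≈ 0.0013755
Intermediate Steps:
N(o) = 3*o**2 (N(o) = o**2*3 = 3*o**2)
J = -40 (J = 9 + (-1 - 3*(-4)**2) = 9 + (-1 - 3*16) = 9 + (-1 - 1*48) = 9 + (-1 - 48) = 9 - 49 = -40)
1/(l*(-25 + M(J)) + (7*58 + (34 - 43))) = 1/(-22*(-25 + 10) + (7*58 + (34 - 43))) = 1/(-22*(-15) + (406 - 9)) = 1/(330 + 397) = 1/727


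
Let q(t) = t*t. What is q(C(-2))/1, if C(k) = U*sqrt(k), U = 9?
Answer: -162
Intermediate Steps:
C(k) = 9*sqrt(k)
q(t) = t**2
q(C(-2))/1 = (9*sqrt(-2))**2/1 = 1*(9*(I*sqrt(2)))**2 = 1*(9*I*sqrt(2))**2 = 1*(-162) = -162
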